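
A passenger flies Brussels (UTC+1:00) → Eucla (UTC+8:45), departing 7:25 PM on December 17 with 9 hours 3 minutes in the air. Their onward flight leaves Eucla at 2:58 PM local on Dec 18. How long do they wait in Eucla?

Convert departure to UTC: 7:25 PM − 1:00 = 6:25 PM UTC on Dec 17.
Add 9 hours and 3 minutes flight time → 3:28 AM UTC (Dec 18).
Eucla is UTC+8:45, so local arrival = 3:28 AM + 8:45 = 12:13 PM on Dec 18.
Layover = 2:58 PM − 12:13 PM = 2 hours 45 minutes.

2 hours 45 minutes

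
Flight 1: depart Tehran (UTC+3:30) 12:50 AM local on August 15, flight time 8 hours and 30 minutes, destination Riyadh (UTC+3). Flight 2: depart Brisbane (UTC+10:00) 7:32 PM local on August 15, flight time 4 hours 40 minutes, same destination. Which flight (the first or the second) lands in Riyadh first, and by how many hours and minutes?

Flight 1 in UTC: 12:50 AM − 3:30 = 9:20 PM on Aug 14.
+8 hours 30 minutes → arrive 5:50 AM UTC on Aug 15.
Flight 2 in UTC: 7:32 PM − 10:00 = 9:32 AM on Aug 15.
+4 hours and 40 minutes → arrive 2:12 PM UTC on Aug 15.
Flight 1 lands earlier by 8 hours 22 minutes.

the first, by 8 hours 22 minutes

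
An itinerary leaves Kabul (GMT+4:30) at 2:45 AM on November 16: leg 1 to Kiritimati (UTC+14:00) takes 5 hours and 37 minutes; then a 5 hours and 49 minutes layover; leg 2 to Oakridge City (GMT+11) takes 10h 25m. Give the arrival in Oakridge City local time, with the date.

Convert departure to UTC: 2:45 AM − 4:30 = 10:15 PM UTC on Nov 15.
Add 5 hours and 37 minutes leg 1 → 3:52 AM UTC (Nov 16).
Add 5 hours 49 minutes layover in Kiritimati → 9:41 AM UTC.
Add 10 hours 25 minutes leg 2 → 8:06 PM UTC.
Oakridge City is UTC+11:00, so local arrival = 8:06 PM + 11:00 = 7:06 AM on Nov 17.

7:06 AM on Nov 17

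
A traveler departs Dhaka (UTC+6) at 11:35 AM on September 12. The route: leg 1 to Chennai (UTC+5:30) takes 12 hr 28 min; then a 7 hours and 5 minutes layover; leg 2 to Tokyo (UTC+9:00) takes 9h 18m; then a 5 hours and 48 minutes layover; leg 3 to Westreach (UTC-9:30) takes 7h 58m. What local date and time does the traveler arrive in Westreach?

2:42 PM on September 13

Convert departure to UTC: 11:35 AM − 6:00 = 5:35 AM UTC on Sep 12.
Add 12 hours 28 minutes leg 1 → 6:03 PM UTC.
Add 7 hours 5 minutes layover in Chennai → 1:08 AM UTC (Sep 13).
Add 9 hours 18 minutes leg 2 → 10:26 AM UTC.
Add 5 hours 48 minutes layover in Tokyo → 4:14 PM UTC.
Add 7 hours and 58 minutes leg 3 → 12:12 AM UTC (Sep 14).
Westreach is UTC−9:30, so local arrival = 12:12 AM − 9:30 = 2:42 PM on Sep 13.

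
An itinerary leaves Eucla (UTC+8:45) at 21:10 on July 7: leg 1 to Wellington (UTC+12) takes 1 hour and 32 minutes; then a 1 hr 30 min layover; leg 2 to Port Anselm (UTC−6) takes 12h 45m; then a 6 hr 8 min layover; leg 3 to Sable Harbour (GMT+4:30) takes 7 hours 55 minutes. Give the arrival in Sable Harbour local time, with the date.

22:45 on Jul 8

Convert departure to UTC: 21:10 − 8:45 = 12:25 UTC on Jul 7.
Add 1 hour and 32 minutes leg 1 → 13:57 UTC.
Add 1 hour and 30 minutes layover in Wellington → 15:27 UTC.
Add 12 hours 45 minutes leg 2 → 04:12 UTC (Jul 8).
Add 6 hours 8 minutes layover in Port Anselm → 10:20 UTC.
Add 7 hours and 55 minutes leg 3 → 18:15 UTC.
Sable Harbour is UTC+4:30, so local arrival = 18:15 + 4:30 = 22:45 on Jul 8.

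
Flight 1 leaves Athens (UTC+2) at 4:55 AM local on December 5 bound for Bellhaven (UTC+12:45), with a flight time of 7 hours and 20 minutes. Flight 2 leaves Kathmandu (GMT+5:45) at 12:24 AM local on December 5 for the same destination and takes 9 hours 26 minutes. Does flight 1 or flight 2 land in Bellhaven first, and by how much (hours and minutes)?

the second, by 6 hours 10 minutes

Flight 1 in UTC: 4:55 AM − 2:00 = 2:55 AM on Dec 5.
+7 hours and 20 minutes → arrive 10:15 AM UTC on Dec 5.
Flight 2 in UTC: 12:24 AM − 5:45 = 6:39 PM on Dec 4.
+9 hours and 26 minutes → arrive 4:05 AM UTC on Dec 5.
Flight 2 lands earlier by 6 hours 10 minutes.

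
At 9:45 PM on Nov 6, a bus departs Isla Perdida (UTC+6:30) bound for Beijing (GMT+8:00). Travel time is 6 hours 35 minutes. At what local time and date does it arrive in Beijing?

5:50 AM on Nov 7

Convert departure to UTC: 9:45 PM − 6:30 = 3:15 PM UTC on Nov 6.
Add 6 hours 35 minutes travel time → 9:50 PM UTC.
Beijing is UTC+8:00, so local arrival = 9:50 PM + 8:00 = 5:50 AM on Nov 7.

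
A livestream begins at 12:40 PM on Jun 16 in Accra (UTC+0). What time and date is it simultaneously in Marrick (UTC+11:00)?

11:40 PM on Jun 16

Accra is UTC+0 so that is 12:40 PM UTC.
Marrick is UTC+11:00: 12:40 PM + 11:00 = 11:40 PM on Jun 16.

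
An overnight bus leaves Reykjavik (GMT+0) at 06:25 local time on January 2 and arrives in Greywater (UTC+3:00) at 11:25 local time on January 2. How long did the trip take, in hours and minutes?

Departure is already UTC: 06:25 on Jan 2.
Arrival in UTC: 11:25 − 3:00 = 08:25 on Jan 2.
Elapsed = 08:25 − 06:25 = 2 hours.

2 hours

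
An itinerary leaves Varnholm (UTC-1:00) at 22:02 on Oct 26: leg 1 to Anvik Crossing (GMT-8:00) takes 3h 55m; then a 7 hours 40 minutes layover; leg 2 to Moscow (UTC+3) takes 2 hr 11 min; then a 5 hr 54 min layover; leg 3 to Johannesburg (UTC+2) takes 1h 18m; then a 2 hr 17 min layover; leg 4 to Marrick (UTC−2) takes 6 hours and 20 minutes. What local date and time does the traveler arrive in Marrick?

02:37 on October 28

Convert departure to UTC: 22:02 + 1:00 = 23:02 UTC on Oct 26.
Add 3 hours 55 minutes leg 1 → 02:57 UTC (Oct 27).
Add 7 hours 40 minutes layover in Anvik Crossing → 10:37 UTC.
Add 2 hours and 11 minutes leg 2 → 12:48 UTC.
Add 5 hours 54 minutes layover in Moscow → 18:42 UTC.
Add 1 hour and 18 minutes leg 3 → 20:00 UTC.
Add 2 hours 17 minutes layover in Johannesburg → 22:17 UTC.
Add 6 hours 20 minutes leg 4 → 04:37 UTC (Oct 28).
Marrick is UTC−2:00, so local arrival = 04:37 − 2:00 = 02:37 on Oct 28.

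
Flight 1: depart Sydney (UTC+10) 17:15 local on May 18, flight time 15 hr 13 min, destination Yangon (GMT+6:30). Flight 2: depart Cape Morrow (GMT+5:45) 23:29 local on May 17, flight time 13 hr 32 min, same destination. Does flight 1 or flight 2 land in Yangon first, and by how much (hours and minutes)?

the second, by 15 hours 12 minutes

Flight 1 in UTC: 17:15 − 10:00 = 07:15 on May 18.
+15 hours and 13 minutes → arrive 22:28 UTC on May 18.
Flight 2 in UTC: 23:29 − 5:45 = 17:44 on May 17.
+13 hours 32 minutes → arrive 07:16 UTC on May 18.
Flight 2 lands earlier by 15 hours 12 minutes.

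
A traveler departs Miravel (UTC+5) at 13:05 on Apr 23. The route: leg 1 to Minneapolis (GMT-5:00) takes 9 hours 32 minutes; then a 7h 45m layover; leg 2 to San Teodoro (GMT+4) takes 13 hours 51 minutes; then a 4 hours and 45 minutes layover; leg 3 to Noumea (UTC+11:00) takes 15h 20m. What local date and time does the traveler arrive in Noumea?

22:18 on Apr 25

Convert departure to UTC: 13:05 − 5:00 = 08:05 UTC on Apr 23.
Add 9 hours 32 minutes leg 1 → 17:37 UTC.
Add 7 hours 45 minutes layover in Minneapolis → 01:22 UTC (Apr 24).
Add 13 hours and 51 minutes leg 2 → 15:13 UTC.
Add 4 hours 45 minutes layover in San Teodoro → 19:58 UTC.
Add 15 hours 20 minutes leg 3 → 11:18 UTC (Apr 25).
Noumea is UTC+11:00, so local arrival = 11:18 + 11:00 = 22:18 on Apr 25.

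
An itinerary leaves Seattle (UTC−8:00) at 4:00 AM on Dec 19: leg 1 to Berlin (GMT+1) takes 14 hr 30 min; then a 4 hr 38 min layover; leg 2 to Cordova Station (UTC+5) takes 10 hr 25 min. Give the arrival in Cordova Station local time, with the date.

Convert departure to UTC: 4:00 AM + 8:00 = 12:00 PM UTC on Dec 19.
Add 14 hours and 30 minutes leg 1 → 2:30 AM UTC (Dec 20).
Add 4 hours and 38 minutes layover in Berlin → 7:08 AM UTC.
Add 10 hours and 25 minutes leg 2 → 5:33 PM UTC.
Cordova Station is UTC+5:00, so local arrival = 5:33 PM + 5:00 = 10:33 PM on Dec 20.

10:33 PM on Dec 20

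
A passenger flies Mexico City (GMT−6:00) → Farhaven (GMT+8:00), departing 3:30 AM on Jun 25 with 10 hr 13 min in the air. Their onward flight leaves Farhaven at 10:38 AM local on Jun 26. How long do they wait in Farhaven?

6 hours 55 minutes

Convert departure to UTC: 3:30 AM + 6:00 = 9:30 AM UTC on Jun 25.
Add 10 hours 13 minutes flight time → 7:43 PM UTC.
Farhaven is UTC+8:00, so local arrival = 7:43 PM + 8:00 = 3:43 AM on Jun 26.
Layover = 10:38 AM − 3:43 AM = 6 hours 55 minutes.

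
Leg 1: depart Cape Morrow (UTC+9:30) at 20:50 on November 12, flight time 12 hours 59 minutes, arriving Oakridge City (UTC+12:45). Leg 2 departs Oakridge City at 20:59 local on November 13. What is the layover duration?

Convert departure to UTC: 20:50 − 9:30 = 11:20 UTC on Nov 12.
Add 12 hours 59 minutes flight time → 00:19 UTC (Nov 13).
Oakridge City is UTC+12:45, so local arrival = 00:19 + 12:45 = 13:04 on Nov 13.
Layover = 20:59 − 13:04 = 7 hours 55 minutes.

7 hours 55 minutes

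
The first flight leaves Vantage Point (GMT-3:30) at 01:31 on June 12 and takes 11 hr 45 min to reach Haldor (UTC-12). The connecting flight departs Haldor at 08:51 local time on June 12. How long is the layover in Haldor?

4 hours 5 minutes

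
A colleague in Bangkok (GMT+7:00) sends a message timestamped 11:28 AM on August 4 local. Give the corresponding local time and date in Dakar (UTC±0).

In UTC: 11:28 AM − 7:00 = 4:28 AM on Aug 4.
Dakar is UTC+0, so it is 4:28 AM on Aug 4.

4:28 AM on August 4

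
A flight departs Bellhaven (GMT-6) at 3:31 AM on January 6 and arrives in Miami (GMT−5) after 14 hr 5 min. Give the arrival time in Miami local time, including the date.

6:36 PM on January 6

Convert departure to UTC: 3:31 AM + 6:00 = 9:31 AM UTC on Jan 6.
Add 14 hours 5 minutes travel time → 11:36 PM UTC.
Miami is UTC−5:00, so local arrival = 11:36 PM − 5:00 = 6:36 PM on Jan 6.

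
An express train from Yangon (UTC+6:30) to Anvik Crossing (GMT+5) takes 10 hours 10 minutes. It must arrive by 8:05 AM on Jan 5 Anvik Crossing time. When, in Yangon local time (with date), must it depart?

11:25 PM on January 4

Target arrival in UTC: 8:05 AM − 5:00 = 3:05 AM on Jan 5.
Subtract 10 hours 10 minutes → departure 4:55 PM UTC on Jan 4.
Yangon is UTC+6:30: 4:55 PM + 6:30 = 11:25 PM on Jan 4.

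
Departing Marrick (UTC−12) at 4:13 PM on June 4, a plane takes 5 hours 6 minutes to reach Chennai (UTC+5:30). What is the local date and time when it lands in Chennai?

2:49 PM on June 5

Chennai is 17:30 ahead of Marrick.
After 5 hours and 6 minutes it is 9:19 PM in Marrick.
Shift by the zone difference: 9:19 PM + 17:30 = 2:49 PM on Jun 5 in Chennai.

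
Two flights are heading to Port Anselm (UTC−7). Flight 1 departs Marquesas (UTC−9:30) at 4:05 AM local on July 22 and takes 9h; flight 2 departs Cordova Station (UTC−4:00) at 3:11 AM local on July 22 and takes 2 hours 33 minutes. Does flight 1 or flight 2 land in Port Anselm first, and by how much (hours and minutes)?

the second, by 12 hours 51 minutes

Flight 1 in UTC: 4:05 AM + 9:30 = 1:35 PM on Jul 22.
+9 hours → arrive 10:35 PM UTC on Jul 22.
Flight 2 in UTC: 3:11 AM + 4:00 = 7:11 AM on Jul 22.
+2 hours 33 minutes → arrive 9:44 AM UTC on Jul 22.
Flight 2 lands earlier by 12 hours 51 minutes.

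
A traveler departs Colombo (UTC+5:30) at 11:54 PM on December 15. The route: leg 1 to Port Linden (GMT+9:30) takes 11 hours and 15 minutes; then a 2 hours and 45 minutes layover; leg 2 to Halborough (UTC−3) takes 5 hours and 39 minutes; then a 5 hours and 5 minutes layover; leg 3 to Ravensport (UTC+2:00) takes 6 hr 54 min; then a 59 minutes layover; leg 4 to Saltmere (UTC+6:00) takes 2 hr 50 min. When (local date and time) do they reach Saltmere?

11:51 AM on December 17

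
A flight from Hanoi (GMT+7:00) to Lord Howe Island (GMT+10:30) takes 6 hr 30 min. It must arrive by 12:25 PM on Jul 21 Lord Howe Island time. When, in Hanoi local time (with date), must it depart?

Target arrival in UTC: 12:25 PM − 10:30 = 1:55 AM on Jul 21.
Subtract 6 hours 30 minutes → departure 7:25 PM UTC on Jul 20.
Hanoi is UTC+7:00: 7:25 PM + 7:00 = 2:25 AM on Jul 21.

2:25 AM on Jul 21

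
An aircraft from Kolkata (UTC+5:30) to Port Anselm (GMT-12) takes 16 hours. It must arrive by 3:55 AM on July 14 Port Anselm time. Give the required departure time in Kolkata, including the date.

Target arrival in UTC: 3:55 AM + 12:00 = 3:55 PM on Jul 14.
Subtract 16 hours → departure 11:55 PM UTC on Jul 13.
Kolkata is UTC+5:30: 11:55 PM + 5:30 = 5:25 AM on Jul 14.

5:25 AM on Jul 14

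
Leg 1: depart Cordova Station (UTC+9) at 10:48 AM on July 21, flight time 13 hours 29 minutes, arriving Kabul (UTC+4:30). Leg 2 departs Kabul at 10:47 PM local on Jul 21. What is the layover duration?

Convert departure to UTC: 10:48 AM − 9:00 = 1:48 AM UTC on Jul 21.
Add 13 hours and 29 minutes flight time → 3:17 PM UTC.
Kabul is UTC+4:30, so local arrival = 3:17 PM + 4:30 = 7:47 PM on Jul 21.
Layover = 10:47 PM − 7:47 PM = 3 hours.

3 hours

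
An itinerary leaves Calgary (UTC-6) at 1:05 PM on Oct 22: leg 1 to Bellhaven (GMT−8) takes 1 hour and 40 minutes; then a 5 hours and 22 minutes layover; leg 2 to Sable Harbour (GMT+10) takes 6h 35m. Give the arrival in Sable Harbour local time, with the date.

Convert departure to UTC: 1:05 PM + 6:00 = 7:05 PM UTC on Oct 22.
Add 1 hour 40 minutes leg 1 → 8:45 PM UTC.
Add 5 hours 22 minutes layover in Bellhaven → 2:07 AM UTC (Oct 23).
Add 6 hours 35 minutes leg 2 → 8:42 AM UTC.
Sable Harbour is UTC+10:00, so local arrival = 8:42 AM + 10:00 = 6:42 PM on Oct 23.

6:42 PM on October 23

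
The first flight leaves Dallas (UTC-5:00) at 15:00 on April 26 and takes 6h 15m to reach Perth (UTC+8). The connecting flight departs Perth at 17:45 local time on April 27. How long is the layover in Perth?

7 hours 30 minutes

Convert departure to UTC: 15:00 + 5:00 = 20:00 UTC on Apr 26.
Add 6 hours 15 minutes flight time → 02:15 UTC (Apr 27).
Perth is UTC+8:00, so local arrival = 02:15 + 8:00 = 10:15 on Apr 27.
Layover = 17:45 − 10:15 = 7 hours 30 minutes.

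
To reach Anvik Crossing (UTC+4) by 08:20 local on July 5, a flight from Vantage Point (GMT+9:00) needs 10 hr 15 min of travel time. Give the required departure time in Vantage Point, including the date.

03:05 on July 5

Target arrival in UTC: 08:20 − 4:00 = 04:20 on Jul 5.
Subtract 10 hours and 15 minutes → departure 18:05 UTC on Jul 4.
Vantage Point is UTC+9:00: 18:05 + 9:00 = 03:05 on Jul 5.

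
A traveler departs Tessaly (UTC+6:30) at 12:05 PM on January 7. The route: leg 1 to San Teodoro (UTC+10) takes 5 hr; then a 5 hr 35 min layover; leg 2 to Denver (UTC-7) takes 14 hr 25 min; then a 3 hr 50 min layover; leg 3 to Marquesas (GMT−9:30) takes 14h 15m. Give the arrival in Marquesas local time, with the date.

Convert departure to UTC: 12:05 PM − 6:30 = 5:35 AM UTC on Jan 7.
Add 5 hours leg 1 → 10:35 AM UTC.
Add 5 hours 35 minutes layover in San Teodoro → 4:10 PM UTC.
Add 14 hours 25 minutes leg 2 → 6:35 AM UTC (Jan 8).
Add 3 hours and 50 minutes layover in Denver → 10:25 AM UTC.
Add 14 hours and 15 minutes leg 3 → 12:40 AM UTC (Jan 9).
Marquesas is UTC−9:30, so local arrival = 12:40 AM − 9:30 = 3:10 PM on Jan 8.

3:10 PM on Jan 8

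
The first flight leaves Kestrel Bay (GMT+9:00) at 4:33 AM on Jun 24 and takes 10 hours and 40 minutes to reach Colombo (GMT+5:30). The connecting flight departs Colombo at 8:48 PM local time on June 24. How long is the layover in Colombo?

9 hours 5 minutes

Convert departure to UTC: 4:33 AM − 9:00 = 7:33 PM UTC on Jun 23.
Add 10 hours and 40 minutes flight time → 6:13 AM UTC (Jun 24).
Colombo is UTC+5:30, so local arrival = 6:13 AM + 5:30 = 11:43 AM on Jun 24.
Layover = 8:48 PM − 11:43 AM = 9 hours 5 minutes.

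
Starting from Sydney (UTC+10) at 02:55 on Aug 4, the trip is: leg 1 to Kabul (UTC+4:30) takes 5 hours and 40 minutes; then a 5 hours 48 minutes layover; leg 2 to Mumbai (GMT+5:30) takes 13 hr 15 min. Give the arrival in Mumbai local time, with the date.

Convert departure to UTC: 02:55 − 10:00 = 16:55 UTC on Aug 3.
Add 5 hours 40 minutes leg 1 → 22:35 UTC.
Add 5 hours and 48 minutes layover in Kabul → 04:23 UTC (Aug 4).
Add 13 hours 15 minutes leg 2 → 17:38 UTC.
Mumbai is UTC+5:30, so local arrival = 17:38 + 5:30 = 23:08 on Aug 4.

23:08 on August 4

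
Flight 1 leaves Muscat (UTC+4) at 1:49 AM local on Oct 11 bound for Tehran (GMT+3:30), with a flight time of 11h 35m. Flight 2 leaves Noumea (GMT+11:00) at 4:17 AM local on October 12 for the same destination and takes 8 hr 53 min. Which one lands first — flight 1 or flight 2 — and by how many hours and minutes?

Flight 1 in UTC: 1:49 AM − 4:00 = 9:49 PM on Oct 10.
+11 hours and 35 minutes → arrive 9:24 AM UTC on Oct 11.
Flight 2 in UTC: 4:17 AM − 11:00 = 5:17 PM on Oct 11.
+8 hours and 53 minutes → arrive 2:10 AM UTC on Oct 12.
Flight 1 lands earlier by 16 hours 46 minutes.

the first, by 16 hours 46 minutes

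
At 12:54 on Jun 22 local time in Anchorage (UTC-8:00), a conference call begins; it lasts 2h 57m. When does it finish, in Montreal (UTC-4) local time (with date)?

19:51 on June 22

Montreal is 4:00 ahead of Anchorage.
After 2 hours 57 minutes it is 15:51 in Anchorage.
Shift by the zone difference: 15:51 + 4:00 = 19:51 on Jun 22 in Montreal.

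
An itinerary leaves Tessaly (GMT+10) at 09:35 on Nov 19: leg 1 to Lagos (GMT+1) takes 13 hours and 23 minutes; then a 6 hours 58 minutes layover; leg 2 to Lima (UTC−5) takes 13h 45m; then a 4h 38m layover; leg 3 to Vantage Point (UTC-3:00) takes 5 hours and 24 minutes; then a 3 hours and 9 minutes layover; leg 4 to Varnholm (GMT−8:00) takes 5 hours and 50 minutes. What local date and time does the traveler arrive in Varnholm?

Convert departure to UTC: 09:35 − 10:00 = 23:35 UTC on Nov 18.
Add 13 hours 23 minutes leg 1 → 12:58 UTC (Nov 19).
Add 6 hours 58 minutes layover in Lagos → 19:56 UTC.
Add 13 hours 45 minutes leg 2 → 09:41 UTC (Nov 20).
Add 4 hours 38 minutes layover in Lima → 14:19 UTC.
Add 5 hours and 24 minutes leg 3 → 19:43 UTC.
Add 3 hours and 9 minutes layover in Vantage Point → 22:52 UTC.
Add 5 hours and 50 minutes leg 4 → 04:42 UTC (Nov 21).
Varnholm is UTC−8:00, so local arrival = 04:42 − 8:00 = 20:42 on Nov 20.

20:42 on November 20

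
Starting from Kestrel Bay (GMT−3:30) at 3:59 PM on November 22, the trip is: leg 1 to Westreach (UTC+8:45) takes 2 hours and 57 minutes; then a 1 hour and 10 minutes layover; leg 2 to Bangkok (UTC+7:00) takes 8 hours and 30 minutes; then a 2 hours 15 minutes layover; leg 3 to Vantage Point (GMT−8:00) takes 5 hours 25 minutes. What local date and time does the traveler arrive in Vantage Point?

Convert departure to UTC: 3:59 PM + 3:30 = 7:29 PM UTC on Nov 22.
Add 2 hours 57 minutes leg 1 → 10:26 PM UTC.
Add 1 hour 10 minutes layover in Westreach → 11:36 PM UTC.
Add 8 hours 30 minutes leg 2 → 8:06 AM UTC (Nov 23).
Add 2 hours and 15 minutes layover in Bangkok → 10:21 AM UTC.
Add 5 hours 25 minutes leg 3 → 3:46 PM UTC.
Vantage Point is UTC−8:00, so local arrival = 3:46 PM − 8:00 = 7:46 AM on Nov 23.

7:46 AM on November 23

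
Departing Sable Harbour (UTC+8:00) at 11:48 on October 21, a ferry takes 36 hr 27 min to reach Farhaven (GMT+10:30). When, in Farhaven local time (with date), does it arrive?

Convert departure to UTC: 11:48 − 8:00 = 03:48 UTC on Oct 21.
Add 36 hours 27 minutes travel time → 16:15 UTC (Oct 22).
Farhaven is UTC+10:30, so local arrival = 16:15 + 10:30 = 02:45 on Oct 23.

02:45 on Oct 23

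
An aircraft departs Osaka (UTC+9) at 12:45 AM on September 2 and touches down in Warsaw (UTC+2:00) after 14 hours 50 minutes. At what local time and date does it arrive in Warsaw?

8:35 AM on September 2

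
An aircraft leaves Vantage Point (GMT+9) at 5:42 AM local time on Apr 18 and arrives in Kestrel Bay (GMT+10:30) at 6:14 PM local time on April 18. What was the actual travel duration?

11 hours 2 minutes

Departure in UTC: 5:42 AM − 9:00 = 8:42 PM on Apr 17.
Arrival in UTC: 6:14 PM − 10:30 = 7:44 AM on Apr 18.
Elapsed = 7:44 AM − 8:42 PM (+1 day) = 11 hours 2 minutes.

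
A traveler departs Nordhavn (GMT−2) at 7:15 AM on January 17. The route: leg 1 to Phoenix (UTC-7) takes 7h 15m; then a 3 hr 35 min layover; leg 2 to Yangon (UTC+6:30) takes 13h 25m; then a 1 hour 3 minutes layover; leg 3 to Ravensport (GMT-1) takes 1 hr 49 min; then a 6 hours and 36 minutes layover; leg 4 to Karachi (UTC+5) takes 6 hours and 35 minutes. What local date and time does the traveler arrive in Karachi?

Convert departure to UTC: 7:15 AM + 2:00 = 9:15 AM UTC on Jan 17.
Add 7 hours and 15 minutes leg 1 → 4:30 PM UTC.
Add 3 hours and 35 minutes layover in Phoenix → 8:05 PM UTC.
Add 13 hours 25 minutes leg 2 → 9:30 AM UTC (Jan 18).
Add 1 hour and 3 minutes layover in Yangon → 10:33 AM UTC.
Add 1 hour 49 minutes leg 3 → 12:22 PM UTC.
Add 6 hours 36 minutes layover in Ravensport → 6:58 PM UTC.
Add 6 hours and 35 minutes leg 4 → 1:33 AM UTC (Jan 19).
Karachi is UTC+5:00, so local arrival = 1:33 AM + 5:00 = 6:33 AM on Jan 19.

6:33 AM on Jan 19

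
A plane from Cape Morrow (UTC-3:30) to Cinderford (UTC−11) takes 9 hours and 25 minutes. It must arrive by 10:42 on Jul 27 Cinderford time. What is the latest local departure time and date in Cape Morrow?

08:47 on Jul 27

Target arrival in UTC: 10:42 + 11:00 = 21:42 on Jul 27.
Subtract 9 hours and 25 minutes → departure 12:17 UTC on Jul 27.
Cape Morrow is UTC−3:30: 12:17 − 3:30 = 08:47 on Jul 27.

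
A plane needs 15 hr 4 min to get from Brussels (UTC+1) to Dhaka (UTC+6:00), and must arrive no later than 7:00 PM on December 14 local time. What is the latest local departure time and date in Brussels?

10:56 PM on December 13

Target arrival in UTC: 7:00 PM − 6:00 = 1:00 PM on Dec 14.
Subtract 15 hours and 4 minutes → departure 9:56 PM UTC on Dec 13.
Brussels is UTC+1:00: 9:56 PM + 1:00 = 10:56 PM on Dec 13.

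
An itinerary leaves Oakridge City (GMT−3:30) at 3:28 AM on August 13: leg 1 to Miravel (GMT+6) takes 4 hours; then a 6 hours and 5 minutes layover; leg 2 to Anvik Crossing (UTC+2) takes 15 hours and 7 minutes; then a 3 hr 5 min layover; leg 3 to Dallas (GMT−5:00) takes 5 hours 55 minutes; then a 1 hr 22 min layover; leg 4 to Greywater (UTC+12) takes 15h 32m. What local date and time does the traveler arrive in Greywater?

Convert departure to UTC: 3:28 AM + 3:30 = 6:58 AM UTC on Aug 13.
Add 4 hours leg 1 → 10:58 AM UTC.
Add 6 hours 5 minutes layover in Miravel → 5:03 PM UTC.
Add 15 hours 7 minutes leg 2 → 8:10 AM UTC (Aug 14).
Add 3 hours and 5 minutes layover in Anvik Crossing → 11:15 AM UTC.
Add 5 hours and 55 minutes leg 3 → 5:10 PM UTC.
Add 1 hour 22 minutes layover in Dallas → 6:32 PM UTC.
Add 15 hours and 32 minutes leg 4 → 10:04 AM UTC (Aug 15).
Greywater is UTC+12:00, so local arrival = 10:04 AM + 12:00 = 10:04 PM on Aug 15.

10:04 PM on Aug 15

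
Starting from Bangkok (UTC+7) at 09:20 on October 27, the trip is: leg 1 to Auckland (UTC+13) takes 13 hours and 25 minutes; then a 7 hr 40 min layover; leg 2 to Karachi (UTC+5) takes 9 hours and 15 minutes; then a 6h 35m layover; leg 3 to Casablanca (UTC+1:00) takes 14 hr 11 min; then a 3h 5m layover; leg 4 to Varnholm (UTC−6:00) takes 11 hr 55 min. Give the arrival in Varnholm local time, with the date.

Convert departure to UTC: 09:20 − 7:00 = 02:20 UTC on Oct 27.
Add 13 hours and 25 minutes leg 1 → 15:45 UTC.
Add 7 hours and 40 minutes layover in Auckland → 23:25 UTC.
Add 9 hours and 15 minutes leg 2 → 08:40 UTC (Oct 28).
Add 6 hours 35 minutes layover in Karachi → 15:15 UTC.
Add 14 hours and 11 minutes leg 3 → 05:26 UTC (Oct 29).
Add 3 hours and 5 minutes layover in Casablanca → 08:31 UTC.
Add 11 hours 55 minutes leg 4 → 20:26 UTC.
Varnholm is UTC−6:00, so local arrival = 20:26 − 6:00 = 14:26 on Oct 29.

14:26 on October 29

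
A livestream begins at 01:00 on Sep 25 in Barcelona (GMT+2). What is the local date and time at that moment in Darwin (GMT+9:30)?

08:30 on Sep 25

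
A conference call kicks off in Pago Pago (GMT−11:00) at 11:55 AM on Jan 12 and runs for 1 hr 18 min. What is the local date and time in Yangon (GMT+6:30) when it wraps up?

6:43 AM on January 13

Convert start to UTC: 11:55 AM + 11:00 = 10:55 PM UTC on Jan 12.
Add 1 hour 18 minutes duration → 12:13 AM UTC (Jan 13).
Yangon is UTC+6:30, so local end time = 12:13 AM + 6:30 = 6:43 AM on Jan 13.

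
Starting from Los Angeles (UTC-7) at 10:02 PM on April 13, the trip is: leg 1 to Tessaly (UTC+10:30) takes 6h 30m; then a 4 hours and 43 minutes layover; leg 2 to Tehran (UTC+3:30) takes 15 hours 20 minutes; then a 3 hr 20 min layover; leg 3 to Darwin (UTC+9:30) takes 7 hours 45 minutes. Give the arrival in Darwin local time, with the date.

4:10 AM on April 16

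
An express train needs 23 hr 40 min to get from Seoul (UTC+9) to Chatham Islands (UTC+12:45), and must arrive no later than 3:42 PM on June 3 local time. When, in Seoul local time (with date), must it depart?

12:17 PM on June 2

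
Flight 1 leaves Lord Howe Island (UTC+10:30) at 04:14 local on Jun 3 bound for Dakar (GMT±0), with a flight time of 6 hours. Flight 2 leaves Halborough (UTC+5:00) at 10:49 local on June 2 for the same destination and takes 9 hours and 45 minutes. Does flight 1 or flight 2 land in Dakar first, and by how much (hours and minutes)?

Flight 1 in UTC: 04:14 − 10:30 = 17:44 on Jun 2.
+6 hours → arrive 23:44 UTC on Jun 2.
Flight 2 in UTC: 10:49 − 5:00 = 05:49 on Jun 2.
+9 hours and 45 minutes → arrive 15:34 UTC on Jun 2.
Flight 2 lands earlier by 8 hours 10 minutes.

the second, by 8 hours 10 minutes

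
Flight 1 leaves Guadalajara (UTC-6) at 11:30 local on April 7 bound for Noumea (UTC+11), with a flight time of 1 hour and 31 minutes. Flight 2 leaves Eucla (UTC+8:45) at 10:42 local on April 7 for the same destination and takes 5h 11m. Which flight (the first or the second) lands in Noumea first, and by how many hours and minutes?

Flight 1 in UTC: 11:30 + 6:00 = 17:30 on Apr 7.
+1 hour and 31 minutes → arrive 19:01 UTC on Apr 7.
Flight 2 in UTC: 10:42 − 8:45 = 01:57 on Apr 7.
+5 hours and 11 minutes → arrive 07:08 UTC on Apr 7.
Flight 2 lands earlier by 11 hours 53 minutes.

the second, by 11 hours 53 minutes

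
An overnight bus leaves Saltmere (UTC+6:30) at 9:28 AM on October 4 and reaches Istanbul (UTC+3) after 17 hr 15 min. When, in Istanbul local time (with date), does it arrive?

11:13 PM on October 4

Istanbul is 3:30 behind Saltmere.
After 17 hours and 15 minutes it is 2:43 AM (Oct 5) in Saltmere.
Shift by the zone difference: 2:43 AM − 3:30 = 11:13 PM on Oct 4 in Istanbul.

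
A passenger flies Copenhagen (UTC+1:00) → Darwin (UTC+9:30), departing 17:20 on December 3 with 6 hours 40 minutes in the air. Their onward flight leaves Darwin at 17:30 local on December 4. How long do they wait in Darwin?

9 hours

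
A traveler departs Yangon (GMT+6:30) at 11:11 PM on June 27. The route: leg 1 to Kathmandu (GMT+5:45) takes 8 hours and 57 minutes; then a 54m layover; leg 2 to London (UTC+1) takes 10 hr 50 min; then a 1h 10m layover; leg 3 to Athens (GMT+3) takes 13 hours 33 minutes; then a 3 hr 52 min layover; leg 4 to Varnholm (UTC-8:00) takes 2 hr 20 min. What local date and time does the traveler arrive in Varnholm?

2:17 AM on Jun 29

Convert departure to UTC: 11:11 PM − 6:30 = 4:41 PM UTC on Jun 27.
Add 8 hours and 57 minutes leg 1 → 1:38 AM UTC (Jun 28).
Add 54 minutes layover in Kathmandu → 2:32 AM UTC.
Add 10 hours and 50 minutes leg 2 → 1:22 PM UTC.
Add 1 hour and 10 minutes layover in London → 2:32 PM UTC.
Add 13 hours 33 minutes leg 3 → 4:05 AM UTC (Jun 29).
Add 3 hours and 52 minutes layover in Athens → 7:57 AM UTC.
Add 2 hours and 20 minutes leg 4 → 10:17 AM UTC.
Varnholm is UTC−8:00, so local arrival = 10:17 AM − 8:00 = 2:17 AM on Jun 29.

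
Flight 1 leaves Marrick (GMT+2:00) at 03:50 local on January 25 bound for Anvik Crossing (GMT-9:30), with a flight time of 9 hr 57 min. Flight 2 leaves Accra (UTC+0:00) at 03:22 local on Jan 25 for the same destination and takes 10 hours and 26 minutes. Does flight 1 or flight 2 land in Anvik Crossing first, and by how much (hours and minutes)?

Flight 1 in UTC: 03:50 − 2:00 = 01:50 on Jan 25.
+9 hours 57 minutes → arrive 11:47 UTC on Jan 25.
Flight 2 departs at 03:22 UTC (Jan 25).
+10 hours 26 minutes → arrive 13:48 UTC on Jan 25.
Flight 1 lands earlier by 2 hours 1 minute.

the first, by 2 hours 1 minute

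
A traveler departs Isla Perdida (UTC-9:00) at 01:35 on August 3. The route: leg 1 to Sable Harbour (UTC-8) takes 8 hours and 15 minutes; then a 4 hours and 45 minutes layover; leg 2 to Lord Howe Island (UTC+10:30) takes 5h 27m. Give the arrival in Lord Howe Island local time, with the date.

Convert departure to UTC: 01:35 + 9:00 = 10:35 UTC on Aug 3.
Add 8 hours and 15 minutes leg 1 → 18:50 UTC.
Add 4 hours 45 minutes layover in Sable Harbour → 23:35 UTC.
Add 5 hours 27 minutes leg 2 → 05:02 UTC (Aug 4).
Lord Howe Island is UTC+10:30, so local arrival = 05:02 + 10:30 = 15:32 on Aug 4.

15:32 on Aug 4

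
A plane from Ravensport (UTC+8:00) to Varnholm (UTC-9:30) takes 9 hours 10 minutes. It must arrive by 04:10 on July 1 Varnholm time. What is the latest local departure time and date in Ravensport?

Target arrival in UTC: 04:10 + 9:30 = 13:40 on Jul 1.
Subtract 9 hours 10 minutes → departure 04:30 UTC on Jul 1.
Ravensport is UTC+8:00: 04:30 + 8:00 = 12:30 on Jul 1.

12:30 on July 1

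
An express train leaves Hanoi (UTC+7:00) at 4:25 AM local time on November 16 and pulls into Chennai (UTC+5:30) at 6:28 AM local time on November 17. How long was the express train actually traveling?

Chennai is 1:30 behind Hanoi.
Clock-face elapsed time (ignoring zones) is 26 hours 3 minutes.
Actual elapsed = 26 hours 3 minutes + 1:30 = 27 hours 33 minutes.

27 hours 33 minutes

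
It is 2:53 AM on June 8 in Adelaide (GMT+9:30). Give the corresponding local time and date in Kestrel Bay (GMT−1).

4:23 PM on June 7

Kestrel Bay is 10:30 behind Adelaide.
Shift by the zone difference: 2:53 AM − 10:30 = 4:23 PM on Jun 7 in Kestrel Bay.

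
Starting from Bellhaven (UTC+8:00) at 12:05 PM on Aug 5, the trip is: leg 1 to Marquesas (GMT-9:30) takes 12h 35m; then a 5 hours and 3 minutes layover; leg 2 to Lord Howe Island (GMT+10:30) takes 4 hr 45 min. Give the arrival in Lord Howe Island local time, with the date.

12:58 PM on Aug 6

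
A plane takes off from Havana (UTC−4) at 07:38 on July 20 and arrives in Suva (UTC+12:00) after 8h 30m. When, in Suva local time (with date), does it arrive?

Suva is 16:00 ahead of Havana.
After 8 hours 30 minutes it is 16:08 in Havana.
Shift by the zone difference: 16:08 + 16:00 = 08:08 on Jul 21 in Suva.

08:08 on Jul 21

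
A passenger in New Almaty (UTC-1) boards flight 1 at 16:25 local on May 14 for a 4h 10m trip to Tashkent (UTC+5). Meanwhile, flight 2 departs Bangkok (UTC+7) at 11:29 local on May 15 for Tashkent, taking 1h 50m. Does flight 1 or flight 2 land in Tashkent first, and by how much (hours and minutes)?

Flight 1 in UTC: 16:25 + 1:00 = 17:25 on May 14.
+4 hours 10 minutes → arrive 21:35 UTC on May 14.
Flight 2 in UTC: 11:29 − 7:00 = 04:29 on May 15.
+1 hour 50 minutes → arrive 06:19 UTC on May 15.
Flight 1 lands earlier by 8 hours 44 minutes.

the first, by 8 hours 44 minutes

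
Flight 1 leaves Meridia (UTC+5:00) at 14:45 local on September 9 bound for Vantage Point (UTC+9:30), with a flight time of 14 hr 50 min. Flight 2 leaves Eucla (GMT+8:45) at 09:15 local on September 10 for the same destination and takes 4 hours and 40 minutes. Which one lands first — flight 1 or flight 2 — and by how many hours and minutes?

Flight 1 in UTC: 14:45 − 5:00 = 09:45 on Sep 9.
+14 hours and 50 minutes → arrive 00:35 UTC on Sep 10.
Flight 2 in UTC: 09:15 − 8:45 = 00:30 on Sep 10.
+4 hours and 40 minutes → arrive 05:10 UTC on Sep 10.
Flight 1 lands earlier by 4 hours 35 minutes.

the first, by 4 hours 35 minutes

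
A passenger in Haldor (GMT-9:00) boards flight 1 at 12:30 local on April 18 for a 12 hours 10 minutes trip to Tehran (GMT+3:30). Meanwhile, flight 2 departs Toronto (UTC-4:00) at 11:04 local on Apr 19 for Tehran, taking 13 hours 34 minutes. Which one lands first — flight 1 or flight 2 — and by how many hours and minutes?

the first, by 18 hours 58 minutes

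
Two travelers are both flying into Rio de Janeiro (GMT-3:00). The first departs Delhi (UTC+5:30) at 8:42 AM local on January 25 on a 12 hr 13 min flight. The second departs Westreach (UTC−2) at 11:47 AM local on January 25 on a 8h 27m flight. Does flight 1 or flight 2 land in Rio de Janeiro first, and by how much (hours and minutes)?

the first, by 6 hours 49 minutes

Flight 1 in UTC: 8:42 AM − 5:30 = 3:12 AM on Jan 25.
+12 hours and 13 minutes → arrive 3:25 PM UTC on Jan 25.
Flight 2 in UTC: 11:47 AM + 2:00 = 1:47 PM on Jan 25.
+8 hours and 27 minutes → arrive 10:14 PM UTC on Jan 25.
Flight 1 lands earlier by 6 hours 49 minutes.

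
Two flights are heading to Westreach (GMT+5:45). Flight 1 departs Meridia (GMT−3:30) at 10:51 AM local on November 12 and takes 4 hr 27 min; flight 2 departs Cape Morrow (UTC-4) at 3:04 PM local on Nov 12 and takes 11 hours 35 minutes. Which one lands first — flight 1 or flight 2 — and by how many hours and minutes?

Flight 1 in UTC: 10:51 AM + 3:30 = 2:21 PM on Nov 12.
+4 hours 27 minutes → arrive 6:48 PM UTC on Nov 12.
Flight 2 in UTC: 3:04 PM + 4:00 = 7:04 PM on Nov 12.
+11 hours and 35 minutes → arrive 6:39 AM UTC on Nov 13.
Flight 1 lands earlier by 11 hours 51 minutes.

the first, by 11 hours 51 minutes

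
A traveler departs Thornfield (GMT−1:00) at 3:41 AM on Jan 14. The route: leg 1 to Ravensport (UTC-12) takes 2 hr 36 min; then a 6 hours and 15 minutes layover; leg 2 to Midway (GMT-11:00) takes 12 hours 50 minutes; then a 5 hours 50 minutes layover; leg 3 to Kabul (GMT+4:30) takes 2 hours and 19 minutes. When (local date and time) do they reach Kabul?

Convert departure to UTC: 3:41 AM + 1:00 = 4:41 AM UTC on Jan 14.
Add 2 hours and 36 minutes leg 1 → 7:17 AM UTC.
Add 6 hours 15 minutes layover in Ravensport → 1:32 PM UTC.
Add 12 hours and 50 minutes leg 2 → 2:22 AM UTC (Jan 15).
Add 5 hours 50 minutes layover in Midway → 8:12 AM UTC.
Add 2 hours 19 minutes leg 3 → 10:31 AM UTC.
Kabul is UTC+4:30, so local arrival = 10:31 AM + 4:30 = 3:01 PM on Jan 15.

3:01 PM on Jan 15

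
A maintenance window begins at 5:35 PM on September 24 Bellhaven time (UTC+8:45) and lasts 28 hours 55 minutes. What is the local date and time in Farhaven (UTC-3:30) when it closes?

10:15 AM on September 25

Convert start to UTC: 5:35 PM − 8:45 = 8:50 AM UTC on Sep 24.
Add 28 hours and 55 minutes duration → 1:45 PM UTC (Sep 25).
Farhaven is UTC−3:30, so local end time = 1:45 PM − 3:30 = 10:15 AM on Sep 25.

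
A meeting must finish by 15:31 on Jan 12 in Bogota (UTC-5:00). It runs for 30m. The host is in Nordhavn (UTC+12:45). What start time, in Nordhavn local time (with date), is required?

Target end time in UTC: 15:31 + 5:00 = 20:31 on Jan 12.
Subtract 30 minutes → start 20:01 UTC on Jan 12.
Nordhavn is UTC+12:45: 20:01 + 12:45 = 08:46 on Jan 13.

08:46 on Jan 13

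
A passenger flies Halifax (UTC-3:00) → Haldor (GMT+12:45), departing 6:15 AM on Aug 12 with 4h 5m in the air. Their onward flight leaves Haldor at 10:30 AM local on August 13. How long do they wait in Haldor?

Convert departure to UTC: 6:15 AM + 3:00 = 9:15 AM UTC on Aug 12.
Add 4 hours 5 minutes flight time → 1:20 PM UTC.
Haldor is UTC+12:45, so local arrival = 1:20 PM + 12:45 = 2:05 AM on Aug 13.
Layover = 10:30 AM − 2:05 AM = 8 hours 25 minutes.

8 hours 25 minutes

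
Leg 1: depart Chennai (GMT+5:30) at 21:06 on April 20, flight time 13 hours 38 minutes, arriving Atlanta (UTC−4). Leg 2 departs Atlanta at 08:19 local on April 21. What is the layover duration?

7 hours 5 minutes

Convert departure to UTC: 21:06 − 5:30 = 15:36 UTC on Apr 20.
Add 13 hours and 38 minutes flight time → 05:14 UTC (Apr 21).
Atlanta is UTC−4:00, so local arrival = 05:14 − 4:00 = 01:14 on Apr 21.
Layover = 08:19 − 01:14 = 7 hours 5 minutes.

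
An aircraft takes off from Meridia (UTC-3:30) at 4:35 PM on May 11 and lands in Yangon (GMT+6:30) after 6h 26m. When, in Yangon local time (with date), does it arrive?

9:01 AM on May 12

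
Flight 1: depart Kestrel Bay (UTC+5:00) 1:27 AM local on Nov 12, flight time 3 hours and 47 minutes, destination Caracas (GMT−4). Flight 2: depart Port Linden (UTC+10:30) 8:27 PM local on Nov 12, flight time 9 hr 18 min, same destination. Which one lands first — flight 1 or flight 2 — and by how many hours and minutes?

the first, by 19 hours 1 minute

Flight 1 in UTC: 1:27 AM − 5:00 = 8:27 PM on Nov 11.
+3 hours 47 minutes → arrive 12:14 AM UTC on Nov 12.
Flight 2 in UTC: 8:27 PM − 10:30 = 9:57 AM on Nov 12.
+9 hours and 18 minutes → arrive 7:15 PM UTC on Nov 12.
Flight 1 lands earlier by 19 hours 1 minute.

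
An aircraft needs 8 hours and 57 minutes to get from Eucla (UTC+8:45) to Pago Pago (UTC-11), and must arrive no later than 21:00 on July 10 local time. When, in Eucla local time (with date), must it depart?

Target arrival in UTC: 21:00 + 11:00 = 08:00 on Jul 11.
Subtract 8 hours 57 minutes → departure 23:03 UTC on Jul 10.
Eucla is UTC+8:45: 23:03 + 8:45 = 07:48 on Jul 11.

07:48 on Jul 11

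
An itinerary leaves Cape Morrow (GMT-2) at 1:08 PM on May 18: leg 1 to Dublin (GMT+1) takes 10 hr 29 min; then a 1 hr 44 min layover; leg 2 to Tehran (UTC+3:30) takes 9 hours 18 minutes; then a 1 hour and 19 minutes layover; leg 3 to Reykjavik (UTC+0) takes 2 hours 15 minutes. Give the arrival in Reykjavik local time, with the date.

Convert departure to UTC: 1:08 PM + 2:00 = 3:08 PM UTC on May 18.
Add 10 hours and 29 minutes leg 1 → 1:37 AM UTC (May 19).
Add 1 hour 44 minutes layover in Dublin → 3:21 AM UTC.
Add 9 hours and 18 minutes leg 2 → 12:39 PM UTC.
Add 1 hour 19 minutes layover in Tehran → 1:58 PM UTC.
Add 2 hours and 15 minutes leg 3 → 4:13 PM UTC.
Reykjavik is UTC+0, so local arrival is the same: 4:13 PM on May 19.

4:13 PM on May 19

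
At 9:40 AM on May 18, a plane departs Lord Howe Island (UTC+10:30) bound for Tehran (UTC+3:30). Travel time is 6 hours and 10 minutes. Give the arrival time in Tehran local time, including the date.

Convert departure to UTC: 9:40 AM − 10:30 = 11:10 PM UTC on May 17.
Add 6 hours 10 minutes travel time → 5:20 AM UTC (May 18).
Tehran is UTC+3:30, so local arrival = 5:20 AM + 3:30 = 8:50 AM on May 18.

8:50 AM on May 18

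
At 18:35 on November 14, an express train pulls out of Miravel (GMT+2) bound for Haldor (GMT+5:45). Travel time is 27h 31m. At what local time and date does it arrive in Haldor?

Convert departure to UTC: 18:35 − 2:00 = 16:35 UTC on Nov 14.
Add 27 hours and 31 minutes travel time → 20:06 UTC (Nov 15).
Haldor is UTC+5:45, so local arrival = 20:06 + 5:45 = 01:51 on Nov 16.

01:51 on November 16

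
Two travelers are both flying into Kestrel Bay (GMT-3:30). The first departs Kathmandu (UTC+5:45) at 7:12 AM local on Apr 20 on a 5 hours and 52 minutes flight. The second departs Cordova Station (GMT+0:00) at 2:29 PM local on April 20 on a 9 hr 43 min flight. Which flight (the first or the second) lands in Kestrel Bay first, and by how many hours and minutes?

Flight 1 in UTC: 7:12 AM − 5:45 = 1:27 AM on Apr 20.
+5 hours 52 minutes → arrive 7:19 AM UTC on Apr 20.
Flight 2 departs at 2:29 PM UTC (Apr 20).
+9 hours and 43 minutes → arrive 12:12 AM UTC on Apr 21.
Flight 1 lands earlier by 16 hours 53 minutes.

the first, by 16 hours 53 minutes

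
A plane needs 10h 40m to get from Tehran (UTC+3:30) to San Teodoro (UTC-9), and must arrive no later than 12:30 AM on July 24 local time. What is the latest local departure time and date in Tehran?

2:20 AM on July 24

Target arrival in UTC: 12:30 AM + 9:00 = 9:30 AM on Jul 24.
Subtract 10 hours 40 minutes → departure 10:50 PM UTC on Jul 23.
Tehran is UTC+3:30: 10:50 PM + 3:30 = 2:20 AM on Jul 24.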